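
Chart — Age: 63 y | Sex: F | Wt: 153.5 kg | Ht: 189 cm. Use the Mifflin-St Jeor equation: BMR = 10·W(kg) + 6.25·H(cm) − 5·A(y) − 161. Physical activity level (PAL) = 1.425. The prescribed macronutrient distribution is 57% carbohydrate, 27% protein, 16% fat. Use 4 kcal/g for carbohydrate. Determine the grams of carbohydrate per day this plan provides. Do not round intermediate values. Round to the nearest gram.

455 g/day

Mifflin-St Jeor (female): BMR = 10(153.5) + 6.25(189) − 5(63) − 161 = 1535 + 1181.25 − 315 − 161 = 2240.25 kcal/day.
TEE = 2240.25 × 1.425 = 3192.3563 kcal/day.
Carbohydrate energy = 57% × 3192.3563 = 1819.6431 kcal.
Carbohydrate = 1819.6431 ÷ 4 kcal/g = 454.9108 g.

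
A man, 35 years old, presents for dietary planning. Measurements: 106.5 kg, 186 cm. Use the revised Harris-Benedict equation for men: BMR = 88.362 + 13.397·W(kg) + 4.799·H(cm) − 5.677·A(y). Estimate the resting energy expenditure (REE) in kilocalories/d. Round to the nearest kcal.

Harris-Benedict: BMR = 88.362 + 13.397(106.5) + 4.799(186) − 5.677(35) = 2209.0615 kcal/day.

2209 kilocalories/d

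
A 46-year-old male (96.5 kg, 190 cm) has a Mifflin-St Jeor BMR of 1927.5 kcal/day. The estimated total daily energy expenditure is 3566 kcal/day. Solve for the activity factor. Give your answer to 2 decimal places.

Activity factor = TEE ÷ BMR = 3566 ÷ 1927.5 = 1.85.

1.85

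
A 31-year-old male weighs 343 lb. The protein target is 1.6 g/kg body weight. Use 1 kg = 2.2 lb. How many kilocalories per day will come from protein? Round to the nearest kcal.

998 kcal/day

Weight in kg = 343 ÷ 2.2 = 155.9091 kg.
Protein = 1.6 g/kg × 155.9091 kg = 249.4545 g/day.
Protein energy = 249.4545 g × 4 kcal/g = 997.8182 kcal/day.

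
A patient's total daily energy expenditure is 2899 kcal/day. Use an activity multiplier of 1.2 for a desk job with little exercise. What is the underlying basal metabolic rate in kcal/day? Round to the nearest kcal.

2416 kcal/day

BMR = TEE ÷ activity factor = 2899 ÷ 1.2 = 2415.8333 kcal/day.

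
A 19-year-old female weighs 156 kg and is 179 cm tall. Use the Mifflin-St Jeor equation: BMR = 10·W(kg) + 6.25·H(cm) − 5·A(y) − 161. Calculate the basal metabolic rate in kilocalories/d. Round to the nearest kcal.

2423 kilocalories/d

Mifflin-St Jeor (female): BMR = 10(156) + 6.25(179) − 5(19) − 161 = 1560 + 1118.75 − 95 − 161 = 2422.75 kcal/day.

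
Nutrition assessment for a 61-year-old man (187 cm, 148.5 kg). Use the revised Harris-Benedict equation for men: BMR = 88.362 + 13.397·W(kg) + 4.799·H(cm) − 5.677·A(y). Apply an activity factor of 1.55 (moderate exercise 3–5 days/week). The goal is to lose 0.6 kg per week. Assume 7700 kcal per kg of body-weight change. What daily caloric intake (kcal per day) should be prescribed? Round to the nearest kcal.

3415 kcal per day

Harris-Benedict: BMR = 88.362 + 13.397(148.5) + 4.799(187) − 5.677(61) = 2628.9325 kcal/day.
TEE = 2628.9325 × 1.55 = 4074.8454 kcal/day.
Required daily deficit = 0.6 × 7700 ÷ 7 = 660 kcal/day.
Target intake = 4074.8454 − 660 = 3414.8454 kcal/day.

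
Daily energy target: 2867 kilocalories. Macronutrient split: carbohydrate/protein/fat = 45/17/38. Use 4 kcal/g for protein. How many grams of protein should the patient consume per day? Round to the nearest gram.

122 g/day

Protein energy = 17% × 2867 = 487.39 kcal.
At 4 kcal/g: 487.39 ÷ 4 = 121.8475 g.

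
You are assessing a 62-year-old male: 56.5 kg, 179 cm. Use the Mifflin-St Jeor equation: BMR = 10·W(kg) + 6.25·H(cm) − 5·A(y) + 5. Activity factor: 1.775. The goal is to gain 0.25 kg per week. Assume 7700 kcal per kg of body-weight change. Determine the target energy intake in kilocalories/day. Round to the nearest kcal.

Mifflin-St Jeor (male): BMR = 10(56.5) + 6.25(179) − 5(62) + 5 = 565 + 1118.75 − 310 + 5 = 1378.75 kcal/day.
TEE = 1378.75 × 1.775 = 2447.2813 kcal/day.
Required daily surplus = 0.25 × 7700 ÷ 7 = 275 kcal/day.
Target intake = 2447.2813 + 275 = 2722.2813 kcal/day.

2722 kilocalories/day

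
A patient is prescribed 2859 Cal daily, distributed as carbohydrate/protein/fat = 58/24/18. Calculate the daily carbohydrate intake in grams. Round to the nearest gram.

415 g/day

Carbohydrate energy = 58% × 2859 = 1658.22 kcal.
At 4 kcal/g: 1658.22 ÷ 4 = 414.555 g.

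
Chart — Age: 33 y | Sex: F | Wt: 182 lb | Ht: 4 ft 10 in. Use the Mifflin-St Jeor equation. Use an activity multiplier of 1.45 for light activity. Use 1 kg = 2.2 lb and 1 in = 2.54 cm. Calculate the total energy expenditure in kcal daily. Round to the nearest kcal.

2062 kcal daily

Convert to metric: weight = 182 ÷ 2.2 = 82.7273 kg; height = (4×12 + 10) × 2.54 = 58 × 2.54 = 147.32 cm.
Mifflin-St Jeor (female): BMR = 10(82.7273) + 6.25(147.32) − 5(33) − 161 = 827.2727 + 920.75 − 165 − 161 = 1422.0227 kcal/day.
TEE = BMR × activity factor = 1422.0227 × 1.45 = 2061.933 kcal/day.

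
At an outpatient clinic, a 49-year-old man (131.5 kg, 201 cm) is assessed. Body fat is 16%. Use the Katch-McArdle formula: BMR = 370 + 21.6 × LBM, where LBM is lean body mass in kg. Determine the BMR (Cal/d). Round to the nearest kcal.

LBM = 131.5 × (1 − 0.16) = 110.46 kg. Katch-McArdle: BMR = 370 + 21.6 × 110.46 = 2755.936 kcal/day.

2756 Cal/d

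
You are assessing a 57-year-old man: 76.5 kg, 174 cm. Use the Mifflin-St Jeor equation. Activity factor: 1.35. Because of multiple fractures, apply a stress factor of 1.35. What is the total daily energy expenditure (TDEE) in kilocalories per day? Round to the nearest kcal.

2866 kilocalories per day

Mifflin-St Jeor (male): BMR = 10(76.5) + 6.25(174) − 5(57) + 5 = 765 + 1087.5 − 285 + 5 = 1572.5 kcal/day.
TEE = BMR × activity factor = 1572.5 × 1.35 = 2122.875 kcal/day.
Apply stress factor: 2122.875 × 1.35 = 2865.8813 kcal/day.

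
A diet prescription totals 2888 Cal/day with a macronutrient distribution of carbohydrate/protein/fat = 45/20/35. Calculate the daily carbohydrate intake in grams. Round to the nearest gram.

Carbohydrate energy = 45% × 2888 = 1299.6 kcal.
At 4 kcal/g: 1299.6 ÷ 4 = 324.9 g.

325 g/day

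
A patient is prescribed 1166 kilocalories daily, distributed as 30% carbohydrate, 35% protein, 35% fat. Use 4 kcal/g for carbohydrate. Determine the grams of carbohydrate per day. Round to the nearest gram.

87 g/day

Carbohydrate energy = 30% × 1166 = 349.8 kcal.
At 4 kcal/g: 349.8 ÷ 4 = 87.45 g.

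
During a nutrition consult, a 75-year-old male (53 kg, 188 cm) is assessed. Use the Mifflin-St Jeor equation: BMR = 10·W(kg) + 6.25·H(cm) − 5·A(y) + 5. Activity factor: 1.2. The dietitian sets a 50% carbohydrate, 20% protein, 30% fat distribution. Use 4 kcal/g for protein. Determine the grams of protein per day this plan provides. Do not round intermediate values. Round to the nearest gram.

Mifflin-St Jeor (male): BMR = 10(53) + 6.25(188) − 5(75) + 5 = 530 + 1175 − 375 + 5 = 1335 kcal/day.
TEE = 1335 × 1.2 = 1602 kcal/day.
Protein energy = 20% × 1602 = 320.4 kcal.
Protein = 320.4 ÷ 4 kcal/g = 80.1 g.

80 g/day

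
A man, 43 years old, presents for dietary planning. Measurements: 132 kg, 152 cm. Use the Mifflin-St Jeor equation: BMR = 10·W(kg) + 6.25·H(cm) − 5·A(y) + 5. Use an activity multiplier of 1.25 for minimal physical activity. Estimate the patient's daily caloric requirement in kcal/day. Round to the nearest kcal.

Mifflin-St Jeor (male): BMR = 10(132) + 6.25(152) − 5(43) + 5 = 1320 + 950 − 215 + 5 = 2060 kcal/day.
TEE = BMR × activity factor = 2060 × 1.25 = 2575 kcal/day.

2575 kcal/day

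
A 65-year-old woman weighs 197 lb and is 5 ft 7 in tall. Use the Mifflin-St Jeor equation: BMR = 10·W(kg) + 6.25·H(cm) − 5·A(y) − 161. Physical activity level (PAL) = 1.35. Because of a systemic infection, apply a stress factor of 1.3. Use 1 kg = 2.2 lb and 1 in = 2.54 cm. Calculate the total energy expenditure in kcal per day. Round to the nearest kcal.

2585 kcal per day

Convert to metric: weight = 197 ÷ 2.2 = 89.5455 kg; height = (5×12 + 7) × 2.54 = 67 × 2.54 = 170.18 cm.
Mifflin-St Jeor (female): BMR = 10(89.5455) + 6.25(170.18) − 5(65) − 161 = 895.4545 + 1063.625 − 325 − 161 = 1473.0795 kcal/day.
TEE = BMR × activity factor = 1473.0795 × 1.35 = 1988.6574 kcal/day.
Apply stress factor: 1988.6574 × 1.3 = 2585.2546 kcal/day.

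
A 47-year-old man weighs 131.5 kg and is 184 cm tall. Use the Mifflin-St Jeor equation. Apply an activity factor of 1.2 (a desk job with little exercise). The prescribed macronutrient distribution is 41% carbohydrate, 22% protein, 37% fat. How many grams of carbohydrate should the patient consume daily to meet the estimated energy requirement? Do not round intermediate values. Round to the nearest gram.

Mifflin-St Jeor (male): BMR = 10(131.5) + 6.25(184) − 5(47) + 5 = 1315 + 1150 − 235 + 5 = 2235 kcal/day.
TEE = 2235 × 1.2 = 2682 kcal/day.
Carbohydrate energy = 41% × 2682 = 1099.62 kcal.
Carbohydrate = 1099.62 ÷ 4 kcal/g = 274.905 g.

275 g/day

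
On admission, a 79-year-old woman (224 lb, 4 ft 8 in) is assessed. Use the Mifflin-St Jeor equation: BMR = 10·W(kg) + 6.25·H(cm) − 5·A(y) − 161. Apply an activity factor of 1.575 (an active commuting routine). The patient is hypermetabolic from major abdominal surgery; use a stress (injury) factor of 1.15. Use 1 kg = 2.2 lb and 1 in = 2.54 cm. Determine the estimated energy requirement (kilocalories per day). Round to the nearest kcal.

Convert to metric: weight = 224 ÷ 2.2 = 101.8182 kg; height = (4×12 + 8) × 2.54 = 56 × 2.54 = 142.24 cm.
Mifflin-St Jeor (female): BMR = 10(101.8182) + 6.25(142.24) − 5(79) − 161 = 1018.1818 + 889 − 395 − 161 = 1351.1818 kcal/day.
TEE = BMR × activity factor = 1351.1818 × 1.575 = 2128.1114 kcal/day.
Apply stress factor: 2128.1114 × 1.15 = 2447.3281 kcal/day.

2447 kilocalories per day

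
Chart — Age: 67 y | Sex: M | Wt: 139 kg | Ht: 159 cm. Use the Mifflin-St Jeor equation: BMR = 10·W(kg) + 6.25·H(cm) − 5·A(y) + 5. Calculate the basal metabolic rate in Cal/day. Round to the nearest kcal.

Mifflin-St Jeor (male): BMR = 10(139) + 6.25(159) − 5(67) + 5 = 1390 + 993.75 − 335 + 5 = 2053.75 kcal/day.

2054 Cal/day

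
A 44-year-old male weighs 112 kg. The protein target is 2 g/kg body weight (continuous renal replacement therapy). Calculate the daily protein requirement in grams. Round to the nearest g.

Protein = 2 g/kg × 112 kg = 224 g/day.

224 g/day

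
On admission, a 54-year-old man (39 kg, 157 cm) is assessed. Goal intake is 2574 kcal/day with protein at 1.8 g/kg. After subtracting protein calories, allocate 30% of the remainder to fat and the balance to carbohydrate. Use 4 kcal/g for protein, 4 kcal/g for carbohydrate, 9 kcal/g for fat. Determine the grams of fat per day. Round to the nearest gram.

76 g/day

Protein = 1.8 × 39 = 70.2 g → 70.2 × 4 = 280.8 kcal.
Non-protein calories = 2574 − 280.8 = 2293.2 kcal.
Fat: 30% × 2293.2 = 687.96 kcal; carbohydrate: 1605.24 kcal.
Fat: 687.96 kcal ÷ 9 kcal/g = 76.44 g.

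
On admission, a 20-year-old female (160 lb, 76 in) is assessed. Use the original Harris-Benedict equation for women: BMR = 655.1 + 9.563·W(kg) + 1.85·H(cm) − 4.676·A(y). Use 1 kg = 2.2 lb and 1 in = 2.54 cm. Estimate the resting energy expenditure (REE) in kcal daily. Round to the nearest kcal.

1614 kcal daily

Convert to metric: weight = 160 ÷ 2.2 = 72.7273 kg; height = 76 × 2.54 = 193.04 cm.
Harris-Benedict: BMR = 655.1 + 9.563(72.7273) + 1.85(193.04) − 4.676(20) = 1614.1949 kcal/day.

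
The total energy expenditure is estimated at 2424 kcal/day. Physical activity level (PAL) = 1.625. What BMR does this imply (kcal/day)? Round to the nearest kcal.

1492 kcal/day

BMR = TEE ÷ activity factor = 2424 ÷ 1.625 = 1491.6923 kcal/day.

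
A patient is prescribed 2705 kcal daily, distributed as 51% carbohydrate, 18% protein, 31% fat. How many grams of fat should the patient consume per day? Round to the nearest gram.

93 g/day

Fat energy = 31% × 2705 = 838.55 kcal.
At 9 kcal/g: 838.55 ÷ 9 = 93.1722 g.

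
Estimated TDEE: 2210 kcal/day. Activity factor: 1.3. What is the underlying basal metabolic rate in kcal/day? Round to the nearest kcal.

BMR = TEE ÷ activity factor = 2210 ÷ 1.3 = 1700 kcal/day.

1700 kcal/day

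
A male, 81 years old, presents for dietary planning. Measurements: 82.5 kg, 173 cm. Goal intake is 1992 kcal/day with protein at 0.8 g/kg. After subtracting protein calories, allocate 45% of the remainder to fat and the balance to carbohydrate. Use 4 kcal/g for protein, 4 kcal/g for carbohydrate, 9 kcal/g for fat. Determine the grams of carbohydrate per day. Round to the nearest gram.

Protein = 0.8 × 82.5 = 66 g → 66 × 4 = 264 kcal.
Non-protein calories = 1992 − 264 = 1728 kcal.
Fat: 45% × 1728 = 777.6 kcal; carbohydrate: 950.4 kcal.
Carbohydrate: 950.4 kcal ÷ 4 kcal/g = 237.6 g.

238 g/day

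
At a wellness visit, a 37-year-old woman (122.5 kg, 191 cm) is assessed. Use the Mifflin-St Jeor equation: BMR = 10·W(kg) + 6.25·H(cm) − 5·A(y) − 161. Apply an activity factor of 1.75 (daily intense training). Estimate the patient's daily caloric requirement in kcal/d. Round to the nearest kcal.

3627 kcal/d

Mifflin-St Jeor (female): BMR = 10(122.5) + 6.25(191) − 5(37) − 161 = 1225 + 1193.75 − 185 − 161 = 2072.75 kcal/day.
TEE = BMR × activity factor = 2072.75 × 1.75 = 3627.3125 kcal/day.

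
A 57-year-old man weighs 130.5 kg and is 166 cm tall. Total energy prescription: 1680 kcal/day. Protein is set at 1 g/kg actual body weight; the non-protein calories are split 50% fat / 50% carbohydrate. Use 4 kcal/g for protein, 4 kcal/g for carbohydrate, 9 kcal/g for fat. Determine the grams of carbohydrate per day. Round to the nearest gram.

145 g/day

Protein = 1 × 130.5 = 130.5 g → 130.5 × 4 = 522 kcal.
Non-protein calories = 1680 − 522 = 1158 kcal.
Fat: 50% × 1158 = 579 kcal; carbohydrate: 579 kcal.
Carbohydrate: 579 kcal ÷ 4 kcal/g = 144.75 g.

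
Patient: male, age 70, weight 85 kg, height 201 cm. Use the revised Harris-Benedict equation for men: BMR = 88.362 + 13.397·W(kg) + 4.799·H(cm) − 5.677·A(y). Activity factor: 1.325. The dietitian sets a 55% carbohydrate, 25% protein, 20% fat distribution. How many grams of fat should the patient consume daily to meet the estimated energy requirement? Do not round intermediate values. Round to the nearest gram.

53 g/day

Harris-Benedict: BMR = 88.362 + 13.397(85) + 4.799(201) − 5.677(70) = 1794.316 kcal/day.
TEE = 1794.316 × 1.325 = 2377.4687 kcal/day.
Fat energy = 20% × 2377.4687 = 475.4937 kcal.
Fat = 475.4937 ÷ 9 kcal/g = 52.8326 g.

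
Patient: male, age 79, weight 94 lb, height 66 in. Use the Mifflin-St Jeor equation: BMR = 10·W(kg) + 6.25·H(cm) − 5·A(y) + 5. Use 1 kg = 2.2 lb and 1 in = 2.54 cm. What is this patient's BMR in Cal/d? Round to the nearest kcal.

Convert to metric: weight = 94 ÷ 2.2 = 42.7273 kg; height = 66 × 2.54 = 167.64 cm.
Mifflin-St Jeor (male): BMR = 10(42.7273) + 6.25(167.64) − 5(79) + 5 = 427.2727 + 1047.75 − 395 + 5 = 1085.0227 kcal/day.

1085 Cal/d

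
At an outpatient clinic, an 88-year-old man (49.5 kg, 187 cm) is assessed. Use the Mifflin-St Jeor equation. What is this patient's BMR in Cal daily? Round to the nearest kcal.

1229 Cal daily

Mifflin-St Jeor (male): BMR = 10(49.5) + 6.25(187) − 5(88) + 5 = 495 + 1168.75 − 440 + 5 = 1228.75 kcal/day.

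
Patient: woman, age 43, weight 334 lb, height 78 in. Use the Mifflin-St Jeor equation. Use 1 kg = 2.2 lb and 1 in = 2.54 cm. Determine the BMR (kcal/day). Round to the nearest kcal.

2380 kcal/day

Convert to metric: weight = 334 ÷ 2.2 = 151.8182 kg; height = 78 × 2.54 = 198.12 cm.
Mifflin-St Jeor (female): BMR = 10(151.8182) + 6.25(198.12) − 5(43) − 161 = 1518.1818 + 1238.25 − 215 − 161 = 2380.4318 kcal/day.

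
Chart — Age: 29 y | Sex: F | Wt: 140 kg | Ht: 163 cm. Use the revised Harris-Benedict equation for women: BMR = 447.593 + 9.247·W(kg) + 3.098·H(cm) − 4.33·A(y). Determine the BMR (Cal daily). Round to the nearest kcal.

2122 Cal daily

Harris-Benedict: BMR = 447.593 + 9.247(140) + 3.098(163) − 4.33(29) = 2121.577 kcal/day.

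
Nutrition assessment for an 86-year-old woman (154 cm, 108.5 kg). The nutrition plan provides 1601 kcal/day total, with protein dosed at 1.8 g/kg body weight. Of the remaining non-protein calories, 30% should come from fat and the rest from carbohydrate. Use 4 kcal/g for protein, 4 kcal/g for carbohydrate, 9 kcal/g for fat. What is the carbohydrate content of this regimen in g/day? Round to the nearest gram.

143 g/day

Protein = 1.8 × 108.5 = 195.3 g → 195.3 × 4 = 781.2 kcal.
Non-protein calories = 1601 − 781.2 = 819.8 kcal.
Fat: 30% × 819.8 = 245.94 kcal; carbohydrate: 573.86 kcal.
Carbohydrate: 573.86 kcal ÷ 4 kcal/g = 143.465 g.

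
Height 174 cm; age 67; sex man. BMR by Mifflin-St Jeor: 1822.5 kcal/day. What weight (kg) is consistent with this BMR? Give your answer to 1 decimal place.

1822.5 = 10·W + 6.25(174) − 5(67) + 5
10·W = 1822.5 − 757.5 = 1065, so W = 106.5 kg.

106.5 kg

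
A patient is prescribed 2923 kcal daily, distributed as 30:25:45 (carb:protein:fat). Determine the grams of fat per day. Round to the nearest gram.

146 g/day

Fat energy = 45% × 2923 = 1315.35 kcal.
At 9 kcal/g: 1315.35 ÷ 9 = 146.15 g.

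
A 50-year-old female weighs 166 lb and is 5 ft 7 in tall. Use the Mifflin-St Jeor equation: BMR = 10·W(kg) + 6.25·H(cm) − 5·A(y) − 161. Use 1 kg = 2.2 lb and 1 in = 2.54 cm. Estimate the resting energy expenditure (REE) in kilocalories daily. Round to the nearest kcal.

1407 kilocalories daily

Convert to metric: weight = 166 ÷ 2.2 = 75.4545 kg; height = (5×12 + 7) × 2.54 = 67 × 2.54 = 170.18 cm.
Mifflin-St Jeor (female): BMR = 10(75.4545) + 6.25(170.18) − 5(50) − 161 = 754.5455 + 1063.625 − 250 − 161 = 1407.1705 kcal/day.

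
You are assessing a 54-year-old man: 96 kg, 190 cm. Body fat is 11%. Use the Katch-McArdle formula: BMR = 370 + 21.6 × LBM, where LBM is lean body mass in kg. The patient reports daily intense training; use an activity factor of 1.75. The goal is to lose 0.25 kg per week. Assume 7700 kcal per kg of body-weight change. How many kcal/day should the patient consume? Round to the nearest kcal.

LBM = 96 × (1 − 0.11) = 85.44 kg. Katch-McArdle: BMR = 370 + 21.6 × 85.44 = 2215.504 kcal/day.
TEE = 2215.504 × 1.75 = 3877.132 kcal/day.
Required daily deficit = 0.25 × 7700 ÷ 7 = 275 kcal/day.
Target intake = 3877.132 − 275 = 3602.132 kcal/day.

3602 kcal/day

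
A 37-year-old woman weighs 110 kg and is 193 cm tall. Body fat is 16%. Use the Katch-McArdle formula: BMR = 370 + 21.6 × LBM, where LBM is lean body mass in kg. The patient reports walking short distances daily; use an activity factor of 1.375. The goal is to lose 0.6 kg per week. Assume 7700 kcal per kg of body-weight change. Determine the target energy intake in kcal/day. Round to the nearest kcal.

LBM = 110 × (1 − 0.16) = 92.4 kg. Katch-McArdle: BMR = 370 + 21.6 × 92.4 = 2365.84 kcal/day.
TEE = 2365.84 × 1.375 = 3253.03 kcal/day.
Required daily deficit = 0.6 × 7700 ÷ 7 = 660 kcal/day.
Target intake = 3253.03 − 660 = 2593.03 kcal/day.

2593 kcal/day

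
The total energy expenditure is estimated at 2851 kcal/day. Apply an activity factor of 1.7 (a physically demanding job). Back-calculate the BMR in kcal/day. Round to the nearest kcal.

BMR = TEE ÷ activity factor = 2851 ÷ 1.7 = 1677.0588 kcal/day.

1677 kcal/day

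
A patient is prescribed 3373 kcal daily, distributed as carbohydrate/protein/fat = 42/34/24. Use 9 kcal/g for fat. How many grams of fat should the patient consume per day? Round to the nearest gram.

Fat energy = 24% × 3373 = 809.52 kcal.
At 9 kcal/g: 809.52 ÷ 9 = 89.9467 g.

90 g/day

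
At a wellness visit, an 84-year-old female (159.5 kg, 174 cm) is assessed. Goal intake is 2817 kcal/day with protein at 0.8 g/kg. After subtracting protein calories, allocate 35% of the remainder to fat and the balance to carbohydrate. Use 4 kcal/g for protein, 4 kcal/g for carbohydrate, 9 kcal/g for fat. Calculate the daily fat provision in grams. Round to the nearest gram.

Protein = 0.8 × 159.5 = 127.6 g → 127.6 × 4 = 510.4 kcal.
Non-protein calories = 2817 − 510.4 = 2306.6 kcal.
Fat: 35% × 2306.6 = 807.31 kcal; carbohydrate: 1499.29 kcal.
Fat: 807.31 kcal ÷ 9 kcal/g = 89.7011 g.

90 g/day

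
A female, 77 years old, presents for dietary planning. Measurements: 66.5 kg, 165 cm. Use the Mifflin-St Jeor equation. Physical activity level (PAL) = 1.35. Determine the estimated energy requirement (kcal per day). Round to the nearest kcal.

Mifflin-St Jeor (female): BMR = 10(66.5) + 6.25(165) − 5(77) − 161 = 665 + 1031.25 − 385 − 161 = 1150.25 kcal/day.
TEE = BMR × activity factor = 1150.25 × 1.35 = 1552.8375 kcal/day.

1553 kcal per day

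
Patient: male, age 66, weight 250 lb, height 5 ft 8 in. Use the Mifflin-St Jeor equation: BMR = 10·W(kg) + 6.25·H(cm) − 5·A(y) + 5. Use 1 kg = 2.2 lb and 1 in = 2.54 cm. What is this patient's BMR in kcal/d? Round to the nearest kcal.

1891 kcal/d

Convert to metric: weight = 250 ÷ 2.2 = 113.6364 kg; height = (5×12 + 8) × 2.54 = 68 × 2.54 = 172.72 cm.
Mifflin-St Jeor (male): BMR = 10(113.6364) + 6.25(172.72) − 5(66) + 5 = 1136.3636 + 1079.5 − 330 + 5 = 1890.8636 kcal/day.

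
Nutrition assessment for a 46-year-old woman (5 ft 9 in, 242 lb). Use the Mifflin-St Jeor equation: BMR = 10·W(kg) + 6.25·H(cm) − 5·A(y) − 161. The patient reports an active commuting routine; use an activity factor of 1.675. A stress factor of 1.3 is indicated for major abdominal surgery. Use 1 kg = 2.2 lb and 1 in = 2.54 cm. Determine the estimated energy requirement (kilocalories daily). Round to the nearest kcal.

3929 kilocalories daily

Convert to metric: weight = 242 ÷ 2.2 = 110 kg; height = (5×12 + 9) × 2.54 = 69 × 2.54 = 175.26 cm.
Mifflin-St Jeor (female): BMR = 10(110) + 6.25(175.26) − 5(46) − 161 = 1100 + 1095.375 − 230 − 161 = 1804.375 kcal/day.
TEE = BMR × activity factor = 1804.375 × 1.675 = 3022.3281 kcal/day.
Apply stress factor: 3022.3281 × 1.3 = 3929.0266 kcal/day.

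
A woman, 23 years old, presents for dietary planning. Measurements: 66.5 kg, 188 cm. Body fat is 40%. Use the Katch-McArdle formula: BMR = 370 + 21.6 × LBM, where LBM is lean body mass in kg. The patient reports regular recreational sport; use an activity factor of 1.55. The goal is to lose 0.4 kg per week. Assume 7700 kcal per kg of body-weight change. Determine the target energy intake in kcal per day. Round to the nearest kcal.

LBM = 66.5 × (1 − 0.4) = 39.9 kg. Katch-McArdle: BMR = 370 + 21.6 × 39.9 = 1231.84 kcal/day.
TEE = 1231.84 × 1.55 = 1909.352 kcal/day.
Required daily deficit = 0.4 × 7700 ÷ 7 = 440 kcal/day.
Target intake = 1909.352 − 440 = 1469.352 kcal/day.

1469 kcal per day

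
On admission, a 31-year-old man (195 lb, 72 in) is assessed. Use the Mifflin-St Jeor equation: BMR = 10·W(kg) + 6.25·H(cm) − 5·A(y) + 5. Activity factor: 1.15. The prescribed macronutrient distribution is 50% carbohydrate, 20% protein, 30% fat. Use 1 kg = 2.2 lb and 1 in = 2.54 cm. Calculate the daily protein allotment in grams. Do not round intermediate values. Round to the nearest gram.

Convert to metric: weight = 195 ÷ 2.2 = 88.6364 kg; height = 72 × 2.54 = 182.88 cm.
Mifflin-St Jeor (male): BMR = 10(88.6364) + 6.25(182.88) − 5(31) + 5 = 886.3636 + 1143 − 155 + 5 = 1879.3636 kcal/day.
TEE = 1879.3636 × 1.15 = 2161.2682 kcal/day.
Protein energy = 20% × 2161.2682 = 432.2536 kcal.
Protein = 432.2536 ÷ 4 kcal/g = 108.0634 g.

108 g/day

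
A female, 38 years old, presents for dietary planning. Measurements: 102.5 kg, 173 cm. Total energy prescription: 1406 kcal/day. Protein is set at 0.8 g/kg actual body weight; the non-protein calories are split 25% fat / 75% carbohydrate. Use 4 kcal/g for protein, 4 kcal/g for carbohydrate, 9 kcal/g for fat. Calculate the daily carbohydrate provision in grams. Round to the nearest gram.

Protein = 0.8 × 102.5 = 82 g → 82 × 4 = 328 kcal.
Non-protein calories = 1406 − 328 = 1078 kcal.
Fat: 25% × 1078 = 269.5 kcal; carbohydrate: 808.5 kcal.
Carbohydrate: 808.5 kcal ÷ 4 kcal/g = 202.125 g.

202 g/day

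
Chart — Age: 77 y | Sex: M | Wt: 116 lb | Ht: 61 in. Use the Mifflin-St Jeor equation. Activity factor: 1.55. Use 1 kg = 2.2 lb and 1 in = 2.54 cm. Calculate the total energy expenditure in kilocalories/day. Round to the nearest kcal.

1729 kilocalories/day

Convert to metric: weight = 116 ÷ 2.2 = 52.7273 kg; height = 61 × 2.54 = 154.94 cm.
Mifflin-St Jeor (male): BMR = 10(52.7273) + 6.25(154.94) − 5(77) + 5 = 527.2727 + 968.375 − 385 + 5 = 1115.6477 kcal/day.
TEE = BMR × activity factor = 1115.6477 × 1.55 = 1729.254 kcal/day.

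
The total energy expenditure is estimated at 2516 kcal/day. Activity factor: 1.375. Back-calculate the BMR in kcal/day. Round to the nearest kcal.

BMR = TEE ÷ activity factor = 2516 ÷ 1.375 = 1829.8182 kcal/day.

1830 kcal/day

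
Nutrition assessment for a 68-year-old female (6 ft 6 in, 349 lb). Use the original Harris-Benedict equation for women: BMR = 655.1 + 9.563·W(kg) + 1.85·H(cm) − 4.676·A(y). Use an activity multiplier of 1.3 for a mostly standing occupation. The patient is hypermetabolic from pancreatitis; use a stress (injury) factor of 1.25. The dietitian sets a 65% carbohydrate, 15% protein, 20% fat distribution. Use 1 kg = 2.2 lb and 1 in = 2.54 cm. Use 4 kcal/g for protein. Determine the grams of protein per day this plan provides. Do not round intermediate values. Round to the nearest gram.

Convert to metric: weight = 349 ÷ 2.2 = 158.6364 kg; height = (6×12 + 6) × 2.54 = 78 × 2.54 = 198.12 cm.
Harris-Benedict: BMR = 655.1 + 9.563(158.6364) + 1.85(198.12) − 4.676(68) = 2220.6935 kcal/day.
TEE = 2220.6935 × 1.3 = 2886.9016 kcal/day.
With stress factor 1.25: 2886.9016 × 1.25 = 3608.627 kcal/day.
Protein energy = 15% × 3608.627 = 541.2941 kcal.
Protein = 541.2941 ÷ 4 kcal/g = 135.3235 g.

135 g/day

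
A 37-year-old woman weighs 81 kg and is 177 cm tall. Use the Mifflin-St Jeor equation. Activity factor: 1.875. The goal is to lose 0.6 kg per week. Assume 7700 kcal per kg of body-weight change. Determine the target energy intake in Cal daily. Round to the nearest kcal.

Mifflin-St Jeor (female): BMR = 10(81) + 6.25(177) − 5(37) − 161 = 810 + 1106.25 − 185 − 161 = 1570.25 kcal/day.
TEE = 1570.25 × 1.875 = 2944.2188 kcal/day.
Required daily deficit = 0.6 × 7700 ÷ 7 = 660 kcal/day.
Target intake = 2944.2188 − 660 = 2284.2188 kcal/day.

2284 Cal daily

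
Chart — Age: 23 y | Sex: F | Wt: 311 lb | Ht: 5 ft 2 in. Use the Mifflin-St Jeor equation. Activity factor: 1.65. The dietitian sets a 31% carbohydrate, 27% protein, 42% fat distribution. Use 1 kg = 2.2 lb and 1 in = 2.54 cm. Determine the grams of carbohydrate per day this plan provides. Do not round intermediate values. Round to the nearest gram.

271 g/day

Convert to metric: weight = 311 ÷ 2.2 = 141.3636 kg; height = (5×12 + 2) × 2.54 = 62 × 2.54 = 157.48 cm.
Mifflin-St Jeor (female): BMR = 10(141.3636) + 6.25(157.48) − 5(23) − 161 = 1413.6364 + 984.25 − 115 − 161 = 2121.8864 kcal/day.
TEE = 2121.8864 × 1.65 = 3501.1125 kcal/day.
Carbohydrate energy = 31% × 3501.1125 = 1085.3449 kcal.
Carbohydrate = 1085.3449 ÷ 4 kcal/g = 271.3362 g.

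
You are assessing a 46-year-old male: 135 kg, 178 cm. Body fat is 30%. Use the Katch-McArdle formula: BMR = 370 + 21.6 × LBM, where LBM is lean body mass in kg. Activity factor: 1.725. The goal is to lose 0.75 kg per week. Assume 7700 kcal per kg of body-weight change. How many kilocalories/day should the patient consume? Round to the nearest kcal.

3334 kilocalories/day

LBM = 135 × (1 − 0.3) = 94.5 kg. Katch-McArdle: BMR = 370 + 21.6 × 94.5 = 2411.2 kcal/day.
TEE = 2411.2 × 1.725 = 4159.32 kcal/day.
Required daily deficit = 0.75 × 7700 ÷ 7 = 825 kcal/day.
Target intake = 4159.32 − 825 = 3334.32 kcal/day.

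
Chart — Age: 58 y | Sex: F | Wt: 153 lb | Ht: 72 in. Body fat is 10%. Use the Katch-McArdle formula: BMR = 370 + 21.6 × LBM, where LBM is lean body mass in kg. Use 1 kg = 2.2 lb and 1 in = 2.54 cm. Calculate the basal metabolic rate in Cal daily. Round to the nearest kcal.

Convert to metric: weight = 153 ÷ 2.2 = 69.5455 kg; height = 72 × 2.54 = 182.88 cm.
LBM = 69.5455 × (1 − 0.1) = 62.5909 kg. Katch-McArdle: BMR = 370 + 21.6 × 62.5909 = 1721.9636 kcal/day.

1722 Cal daily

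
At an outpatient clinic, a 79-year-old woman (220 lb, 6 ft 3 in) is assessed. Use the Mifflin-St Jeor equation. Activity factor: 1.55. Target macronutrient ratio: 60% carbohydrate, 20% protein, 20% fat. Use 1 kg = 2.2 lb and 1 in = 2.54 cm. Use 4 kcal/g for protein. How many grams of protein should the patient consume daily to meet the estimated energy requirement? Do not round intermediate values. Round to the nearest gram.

Convert to metric: weight = 220 ÷ 2.2 = 100 kg; height = (6×12 + 3) × 2.54 = 75 × 2.54 = 190.5 cm.
Mifflin-St Jeor (female): BMR = 10(100) + 6.25(190.5) − 5(79) − 161 = 1000 + 1190.625 − 395 − 161 = 1634.625 kcal/day.
TEE = 1634.625 × 1.55 = 2533.6688 kcal/day.
Protein energy = 20% × 2533.6688 = 506.7338 kcal.
Protein = 506.7338 ÷ 4 kcal/g = 126.6834 g.

127 g/day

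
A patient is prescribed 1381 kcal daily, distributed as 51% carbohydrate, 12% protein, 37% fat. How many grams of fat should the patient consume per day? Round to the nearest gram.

Fat energy = 37% × 1381 = 510.97 kcal.
At 9 kcal/g: 510.97 ÷ 9 = 56.7744 g.

57 g/day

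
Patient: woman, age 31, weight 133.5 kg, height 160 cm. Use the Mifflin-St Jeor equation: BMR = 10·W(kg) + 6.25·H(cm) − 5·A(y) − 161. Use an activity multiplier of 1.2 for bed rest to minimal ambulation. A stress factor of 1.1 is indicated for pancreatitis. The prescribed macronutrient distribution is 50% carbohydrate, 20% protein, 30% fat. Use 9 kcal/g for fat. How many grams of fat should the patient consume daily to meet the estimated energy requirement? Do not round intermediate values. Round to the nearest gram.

89 g/day

Mifflin-St Jeor (female): BMR = 10(133.5) + 6.25(160) − 5(31) − 161 = 1335 + 1000 − 155 − 161 = 2019 kcal/day.
TEE = 2019 × 1.2 = 2422.8 kcal/day.
With stress factor 1.1: 2422.8 × 1.1 = 2665.08 kcal/day.
Fat energy = 30% × 2665.08 = 799.524 kcal.
Fat = 799.524 ÷ 9 kcal/g = 88.836 g.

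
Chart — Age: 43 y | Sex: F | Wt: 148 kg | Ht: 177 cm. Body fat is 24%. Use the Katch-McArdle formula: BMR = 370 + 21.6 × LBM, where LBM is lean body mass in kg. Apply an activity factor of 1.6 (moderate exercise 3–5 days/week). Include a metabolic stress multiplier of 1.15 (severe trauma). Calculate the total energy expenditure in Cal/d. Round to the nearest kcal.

5151 Cal/d

LBM = 148 × (1 − 0.24) = 112.48 kg. Katch-McArdle: BMR = 370 + 21.6 × 112.48 = 2799.568 kcal/day.
TEE = BMR × activity factor = 2799.568 × 1.6 = 4479.3088 kcal/day.
Apply stress factor: 4479.3088 × 1.15 = 5151.2051 kcal/day.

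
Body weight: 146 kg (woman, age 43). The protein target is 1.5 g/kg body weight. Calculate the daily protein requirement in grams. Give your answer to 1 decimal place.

Protein = 1.5 g/kg × 146 kg = 219 g/day.

219.0 g/day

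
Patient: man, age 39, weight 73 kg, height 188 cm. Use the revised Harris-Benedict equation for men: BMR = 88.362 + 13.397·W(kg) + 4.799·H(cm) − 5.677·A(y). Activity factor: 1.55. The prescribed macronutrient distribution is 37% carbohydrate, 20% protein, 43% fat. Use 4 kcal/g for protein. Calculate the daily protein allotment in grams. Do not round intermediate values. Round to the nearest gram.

Harris-Benedict: BMR = 88.362 + 13.397(73) + 4.799(188) − 5.677(39) = 1747.152 kcal/day.
TEE = 1747.152 × 1.55 = 2708.0856 kcal/day.
Protein energy = 20% × 2708.0856 = 541.6171 kcal.
Protein = 541.6171 ÷ 4 kcal/g = 135.4043 g.

135 g/day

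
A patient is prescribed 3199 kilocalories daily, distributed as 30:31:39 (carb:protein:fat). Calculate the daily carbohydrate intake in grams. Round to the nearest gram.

240 g/day

Carbohydrate energy = 30% × 3199 = 959.7 kcal.
At 4 kcal/g: 959.7 ÷ 4 = 239.925 g.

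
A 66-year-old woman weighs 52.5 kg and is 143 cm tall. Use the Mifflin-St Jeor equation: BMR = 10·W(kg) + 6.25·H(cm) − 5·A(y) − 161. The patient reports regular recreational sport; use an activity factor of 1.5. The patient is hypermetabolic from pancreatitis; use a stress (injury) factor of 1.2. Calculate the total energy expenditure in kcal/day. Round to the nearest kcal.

Mifflin-St Jeor (female): BMR = 10(52.5) + 6.25(143) − 5(66) − 161 = 525 + 893.75 − 330 − 161 = 927.75 kcal/day.
TEE = BMR × activity factor = 927.75 × 1.5 = 1391.625 kcal/day.
Apply stress factor: 1391.625 × 1.2 = 1669.95 kcal/day.

1670 kcal/day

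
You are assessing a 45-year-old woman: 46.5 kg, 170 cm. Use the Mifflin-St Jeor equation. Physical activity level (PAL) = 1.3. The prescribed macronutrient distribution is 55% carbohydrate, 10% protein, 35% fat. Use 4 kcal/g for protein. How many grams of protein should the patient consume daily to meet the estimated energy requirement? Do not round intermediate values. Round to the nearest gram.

Mifflin-St Jeor (female): BMR = 10(46.5) + 6.25(170) − 5(45) − 161 = 465 + 1062.5 − 225 − 161 = 1141.5 kcal/day.
TEE = 1141.5 × 1.3 = 1483.95 kcal/day.
Protein energy = 10% × 1483.95 = 148.395 kcal.
Protein = 148.395 ÷ 4 kcal/g = 37.0988 g.

37 g/day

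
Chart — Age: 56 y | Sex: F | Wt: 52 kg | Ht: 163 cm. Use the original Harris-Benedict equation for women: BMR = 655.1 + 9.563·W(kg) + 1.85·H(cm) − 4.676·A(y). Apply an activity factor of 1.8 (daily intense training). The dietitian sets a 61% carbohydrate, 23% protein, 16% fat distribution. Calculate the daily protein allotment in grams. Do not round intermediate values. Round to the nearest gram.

Harris-Benedict: BMR = 655.1 + 9.563(52) + 1.85(163) − 4.676(56) = 1192.07 kcal/day.
TEE = 1192.07 × 1.8 = 2145.726 kcal/day.
Protein energy = 23% × 2145.726 = 493.517 kcal.
Protein = 493.517 ÷ 4 kcal/g = 123.3792 g.

123 g/day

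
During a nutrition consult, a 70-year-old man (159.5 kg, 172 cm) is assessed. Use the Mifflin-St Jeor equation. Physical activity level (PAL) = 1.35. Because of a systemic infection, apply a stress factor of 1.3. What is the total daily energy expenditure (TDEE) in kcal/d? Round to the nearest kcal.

Mifflin-St Jeor (male): BMR = 10(159.5) + 6.25(172) − 5(70) + 5 = 1595 + 1075 − 350 + 5 = 2325 kcal/day.
TEE = BMR × activity factor = 2325 × 1.35 = 3138.75 kcal/day.
Apply stress factor: 3138.75 × 1.3 = 4080.375 kcal/day.

4080 kcal/d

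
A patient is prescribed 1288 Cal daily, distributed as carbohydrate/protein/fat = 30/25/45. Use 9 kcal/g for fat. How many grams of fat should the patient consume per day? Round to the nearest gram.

Fat energy = 45% × 1288 = 579.6 kcal.
At 9 kcal/g: 579.6 ÷ 9 = 64.4 g.

64 g/day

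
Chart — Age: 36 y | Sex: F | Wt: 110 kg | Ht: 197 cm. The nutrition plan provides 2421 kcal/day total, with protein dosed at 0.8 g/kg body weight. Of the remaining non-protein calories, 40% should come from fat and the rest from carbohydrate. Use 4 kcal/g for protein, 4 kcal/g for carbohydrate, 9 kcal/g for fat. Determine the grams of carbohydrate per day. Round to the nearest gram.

310 g/day

Protein = 0.8 × 110 = 88 g → 88 × 4 = 352 kcal.
Non-protein calories = 2421 − 352 = 2069 kcal.
Fat: 40% × 2069 = 827.6 kcal; carbohydrate: 1241.4 kcal.
Carbohydrate: 1241.4 kcal ÷ 4 kcal/g = 310.35 g.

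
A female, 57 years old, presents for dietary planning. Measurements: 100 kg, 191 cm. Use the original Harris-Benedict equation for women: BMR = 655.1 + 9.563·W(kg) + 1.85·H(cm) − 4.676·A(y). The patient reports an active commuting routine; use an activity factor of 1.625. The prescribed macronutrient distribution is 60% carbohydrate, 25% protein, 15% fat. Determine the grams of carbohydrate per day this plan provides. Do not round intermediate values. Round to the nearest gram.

414 g/day

Harris-Benedict: BMR = 655.1 + 9.563(100) + 1.85(191) − 4.676(57) = 1698.218 kcal/day.
TEE = 1698.218 × 1.625 = 2759.6043 kcal/day.
Carbohydrate energy = 60% × 2759.6043 = 1655.7626 kcal.
Carbohydrate = 1655.7626 ÷ 4 kcal/g = 413.9406 g.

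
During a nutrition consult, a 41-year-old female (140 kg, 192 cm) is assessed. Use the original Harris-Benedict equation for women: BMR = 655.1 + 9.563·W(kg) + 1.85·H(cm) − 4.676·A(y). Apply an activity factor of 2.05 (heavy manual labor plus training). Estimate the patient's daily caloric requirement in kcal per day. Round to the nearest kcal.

4423 kcal per day

Harris-Benedict: BMR = 655.1 + 9.563(140) + 1.85(192) − 4.676(41) = 2157.404 kcal/day.
TEE = BMR × activity factor = 2157.404 × 2.05 = 4422.6782 kcal/day.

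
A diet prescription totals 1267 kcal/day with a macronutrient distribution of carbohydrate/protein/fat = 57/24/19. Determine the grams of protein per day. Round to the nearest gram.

76 g/day

Protein energy = 24% × 1267 = 304.08 kcal.
At 4 kcal/g: 304.08 ÷ 4 = 76.02 g.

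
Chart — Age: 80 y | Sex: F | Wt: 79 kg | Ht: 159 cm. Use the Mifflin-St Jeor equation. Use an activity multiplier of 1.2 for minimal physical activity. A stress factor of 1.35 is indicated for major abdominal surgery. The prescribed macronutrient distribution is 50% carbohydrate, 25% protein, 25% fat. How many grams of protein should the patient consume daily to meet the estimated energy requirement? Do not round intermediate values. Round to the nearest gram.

Mifflin-St Jeor (female): BMR = 10(79) + 6.25(159) − 5(80) − 161 = 790 + 993.75 − 400 − 161 = 1222.75 kcal/day.
TEE = 1222.75 × 1.2 = 1467.3 kcal/day.
With stress factor 1.35: 1467.3 × 1.35 = 1980.855 kcal/day.
Protein energy = 25% × 1980.855 = 495.2138 kcal.
Protein = 495.2138 ÷ 4 kcal/g = 123.8034 g.

124 g/day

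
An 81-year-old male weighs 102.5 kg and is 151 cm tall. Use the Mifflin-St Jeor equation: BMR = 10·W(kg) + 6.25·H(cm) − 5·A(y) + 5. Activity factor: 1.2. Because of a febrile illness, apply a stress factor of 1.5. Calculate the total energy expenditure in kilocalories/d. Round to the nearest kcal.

2824 kilocalories/d

Mifflin-St Jeor (male): BMR = 10(102.5) + 6.25(151) − 5(81) + 5 = 1025 + 943.75 − 405 + 5 = 1568.75 kcal/day.
TEE = BMR × activity factor = 1568.75 × 1.2 = 1882.5 kcal/day.
Apply stress factor: 1882.5 × 1.5 = 2823.75 kcal/day.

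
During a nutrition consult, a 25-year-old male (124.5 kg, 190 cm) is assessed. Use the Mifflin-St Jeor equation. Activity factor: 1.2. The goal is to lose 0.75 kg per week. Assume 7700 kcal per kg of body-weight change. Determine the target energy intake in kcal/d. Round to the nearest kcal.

1950 kcal/d

Mifflin-St Jeor (male): BMR = 10(124.5) + 6.25(190) − 5(25) + 5 = 1245 + 1187.5 − 125 + 5 = 2312.5 kcal/day.
TEE = 2312.5 × 1.2 = 2775 kcal/day.
Required daily deficit = 0.75 × 7700 ÷ 7 = 825 kcal/day.
Target intake = 2775 − 825 = 1950 kcal/day.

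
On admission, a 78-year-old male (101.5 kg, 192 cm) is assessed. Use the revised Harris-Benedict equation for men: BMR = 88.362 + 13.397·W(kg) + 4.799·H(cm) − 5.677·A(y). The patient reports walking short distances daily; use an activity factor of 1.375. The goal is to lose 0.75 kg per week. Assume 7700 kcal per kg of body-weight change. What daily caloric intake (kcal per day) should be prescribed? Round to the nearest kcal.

1824 kcal per day

Harris-Benedict: BMR = 88.362 + 13.397(101.5) + 4.799(192) − 5.677(78) = 1926.7595 kcal/day.
TEE = 1926.7595 × 1.375 = 2649.2943 kcal/day.
Required daily deficit = 0.75 × 7700 ÷ 7 = 825 kcal/day.
Target intake = 2649.2943 − 825 = 1824.2943 kcal/day.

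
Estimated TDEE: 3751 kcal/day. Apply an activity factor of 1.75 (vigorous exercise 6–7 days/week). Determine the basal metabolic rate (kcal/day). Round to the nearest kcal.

BMR = TEE ÷ activity factor = 3751 ÷ 1.75 = 2143.4286 kcal/day.

2143 kcal/day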